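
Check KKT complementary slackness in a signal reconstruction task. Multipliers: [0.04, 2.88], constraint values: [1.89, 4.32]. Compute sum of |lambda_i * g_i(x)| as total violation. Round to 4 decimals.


KKT complementary slackness check:
lambda_1 * g_1 = 0.04 * 1.89 = 0.0756
lambda_2 * g_2 = 2.88 * 4.32 = 12.4416
Total violation = 0.0756 + 12.4416 = 12.5172


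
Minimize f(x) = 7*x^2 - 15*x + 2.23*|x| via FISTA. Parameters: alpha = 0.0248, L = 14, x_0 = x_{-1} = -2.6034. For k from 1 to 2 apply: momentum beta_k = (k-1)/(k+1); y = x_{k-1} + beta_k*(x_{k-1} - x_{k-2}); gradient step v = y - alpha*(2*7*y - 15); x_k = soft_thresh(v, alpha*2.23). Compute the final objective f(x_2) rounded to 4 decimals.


FISTA on f(x) = 7*x^2 - 15*x + 2.23*|x|
L = 14, alpha = 0.0248
Iteration 1: beta = 0.0, y = -2.6034 + 0.0*(-2.6034 + 2.6034) = -2.6034
  grad(y) = -51.4476, v = y - alpha*grad = -1.3275
  prox(v) = soft_thresh(-1.3275, 0.0553) = -1.2722
Iteration 2: beta = 0.3333, y = -1.2722 + 0.3333*(-1.2722 + 2.6034) = -0.8285
  grad(y) = -26.5984, v = y - alpha*grad = -0.1688
  prox(v) = soft_thresh(-0.1688, 0.0553) = -0.1135
f(x_2) = 7*(-0.1135)^2 - 15*(-0.1135) + 2.23*|-0.1135| = 2.0461


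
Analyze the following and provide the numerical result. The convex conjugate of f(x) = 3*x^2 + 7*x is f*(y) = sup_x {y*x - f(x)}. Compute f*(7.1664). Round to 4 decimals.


f*(y) = sup_x {y*x - a*x^2 - b*x} = sup_x {(y-b)*x - a*x^2}
FOC: (y - b) - 2a*x = 0 => x* = (y - b)/(2a)
x* = (7.1664 - 7)/(2*3) = 0.0277
f*(7.1664) = (y-b)^2/(4a) = (7.1664 - 7)^2/(4*3)
= 0.0277/12 = 0.0023


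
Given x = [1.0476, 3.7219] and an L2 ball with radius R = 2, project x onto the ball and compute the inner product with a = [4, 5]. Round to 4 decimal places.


Step 1: Compute ||x|| (intermediates to 6 decimals).
||x|| = sqrt(1.0476^2 + 3.7219^2) = 3.866524
Step 2: Project.
Since ||x|| > R, scale = R/||x|| = 2/3.866524 = 0.51726, proj(x) = scale * x
proj(x) = [0.541882, 1.92519]
Step 3: Dot product.
a^T * proj(x) = 4*0.541882 + 5*1.92519 = 11.7935


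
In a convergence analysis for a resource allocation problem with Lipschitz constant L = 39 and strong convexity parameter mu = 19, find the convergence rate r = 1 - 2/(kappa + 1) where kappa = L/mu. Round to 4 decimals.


Step 1: Compute the condition number.
kappa = L/mu = 39/19 = 2.0526
Step 2: Compute the convergence rate.
r = 1 - 2/(kappa + 1) = 1 - 2*mu/(L + mu) = (L - mu)/(L + mu) = 20/58 = 0.3448


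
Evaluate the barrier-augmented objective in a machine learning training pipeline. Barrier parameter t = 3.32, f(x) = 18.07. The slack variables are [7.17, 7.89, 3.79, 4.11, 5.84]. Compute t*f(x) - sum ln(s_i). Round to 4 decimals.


Step 1: Compute log-barrier.
ln values: [1.9699, 2.0656, 1.3324, 1.4134, 1.7647]
phi = -(1.9699 + 2.0656 + 1.3324 + 1.4134 + 1.7647) = -8.546
Step 2: Compute augmented objective.
t*f(x) = 3.32*18.07 = 59.9924
Total = 59.9924 - 8.546 = 51.4464


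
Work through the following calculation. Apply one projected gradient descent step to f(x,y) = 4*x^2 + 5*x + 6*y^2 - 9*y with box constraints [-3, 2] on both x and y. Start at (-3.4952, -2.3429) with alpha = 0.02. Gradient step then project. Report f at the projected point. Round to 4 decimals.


Step 1: Compute gradient at (-3.4952, -2.3429).
grad_x = 2*4*-3.4952 + 5 = -22.9616
grad_y = 2*6*-2.3429 - 9 = -37.1148
Step 2: Gradient step.
x_raw = -3.4952 - 0.02*-22.9616 = -3.036
y_raw = -2.3429 - 0.02*-37.1148 = -1.6006
Step 3: Project onto [-3, 2].
x_proj = clip(-3.036) = -3.0
y_proj = clip(-1.6006) = -1.6006
Step 4: Evaluate f.
f(-3.0, -1.6006) = 50.777


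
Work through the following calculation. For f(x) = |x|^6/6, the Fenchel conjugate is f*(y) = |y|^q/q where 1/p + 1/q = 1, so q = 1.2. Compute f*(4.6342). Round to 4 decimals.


The conjugate exponent q satisfies 1/p + 1/q = 1.
p = 6, so q = 6/(6 - 1) = 1.2
|y|^q = 4.6342^1.2 = 6.2975
f*(4.6342) = 6.2975 / 1.2 = 5.2479


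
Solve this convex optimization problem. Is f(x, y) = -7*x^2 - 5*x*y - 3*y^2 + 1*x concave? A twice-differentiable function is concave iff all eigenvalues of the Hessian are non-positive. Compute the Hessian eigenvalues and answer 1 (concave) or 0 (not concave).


The Hessian of f(x,y) = -7*x^2 - 5*x*y - 3*y^2 + 1*x is:
H = [[-14, -5], [-5, -6]]
Trace = -14 - 6 = -20
Determinant = -14*-6 - (-5)^2 = 59
Discriminant = (-20)^2 - 4*59 = 164.0
Eigenvalues: lambda_1 = -16.4031, lambda_2 = -3.5969
The function is concave.

1


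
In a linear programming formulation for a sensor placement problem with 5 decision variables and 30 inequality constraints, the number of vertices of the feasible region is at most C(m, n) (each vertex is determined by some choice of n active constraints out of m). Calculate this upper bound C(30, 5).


Each vertex corresponds to some choice of n active constraints out of m, so the number of vertices is at most C(m, n) = m! / (n!(m-n)!).
m = 30, n = 5
Numerator: 30 * 29 * 28 * 27 * 26
Denominator: 5! = 120
C(30, 5) = 142506


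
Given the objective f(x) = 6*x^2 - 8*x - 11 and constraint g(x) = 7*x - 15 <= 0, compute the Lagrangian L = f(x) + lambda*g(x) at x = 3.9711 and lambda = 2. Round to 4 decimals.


Step 1: Evaluate f(x).
f(3.9711) = 6*3.9711^2 - 8*3.9711 - 11 = 51.849
Step 2: Evaluate g(x).
g(3.9711) = 7*3.9711 - 15 = 12.7977
Step 3: Compute Lagrangian.
L = 51.849 + 2*12.7977 = 77.4444


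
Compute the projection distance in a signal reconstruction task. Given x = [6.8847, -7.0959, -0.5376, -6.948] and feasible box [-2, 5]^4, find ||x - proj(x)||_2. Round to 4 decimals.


Project each component onto [-2, 5].
clip(6.8847) = 5.0, clip(-7.0959) = -2.0, clip(-0.5376) = -0.5376, clip(-6.948) = -2.0
Projection = [5.0, -2.0, -0.5376, -2.0]
Squared diffs: [3.5521, 25.9682, 0.0, 24.4827]
Distance = sqrt(54.003) = 7.3487


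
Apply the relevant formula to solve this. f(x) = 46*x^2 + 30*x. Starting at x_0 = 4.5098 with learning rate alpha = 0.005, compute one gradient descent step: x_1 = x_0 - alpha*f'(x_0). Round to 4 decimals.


We compute the gradient at x_0 and apply the update.
f'(x) = 92*x + 30
f'(4.5098) = 92*4.5098 + 30 = 444.9016
x_1 = 4.5098 - 0.005*444.9016 = 2.2853


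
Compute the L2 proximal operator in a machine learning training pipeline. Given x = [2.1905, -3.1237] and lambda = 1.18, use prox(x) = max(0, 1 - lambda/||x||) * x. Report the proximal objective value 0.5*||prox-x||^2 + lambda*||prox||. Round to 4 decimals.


Step 1: Compute ||x||.
||x|| = 3.8152
Step 2: Compute scaling factor.
scale = max(0, 1 - 1.18/3.8152) = 0.6907
Step 3: prox(x) = [1.513, -2.1576]
||prox(x)|| = 2.6352
Step 4: Proximal objective.
0.5*||prox-x||^2 = 0.6962
lambda*||prox|| = 3.1095
Total = 3.8057


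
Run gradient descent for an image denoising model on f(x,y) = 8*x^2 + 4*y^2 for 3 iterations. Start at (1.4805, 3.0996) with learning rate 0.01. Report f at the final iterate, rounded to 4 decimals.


Gradient descent on f(x,y) = 8*x^2 + 4*y^2.
Starting point: (1.4805, 3.0996), alpha = 0.01
Step 1: grad_x = 2*8*1.4805 = 23.688, grad_y = 2*4*3.0996 = 24.7968
  x_1 = 1.4805 - 0.01*23.688 = 1.2436
  y_1 = 3.0996 - 0.01*24.7968 = 2.8516
Step 2: grad_x = 2*8*1.2436 = 19.8979, grad_y = 2*4*2.8516 = 22.8131
  x_2 = 1.2436 - 0.01*19.8979 = 1.0446
  y_2 = 2.8516 - 0.01*22.8131 = 2.6235
Step 3: grad_x = 2*8*1.0446 = 16.7143, grad_y = 2*4*2.6235 = 20.988
  x_3 = 1.0446 - 0.01*16.7143 = 0.8775
  y_3 = 2.6235 - 0.01*20.988 = 2.4136
f(0.8775, 2.4136) = 8*0.8775^2 + 4*2.4136^2 = 29.4623


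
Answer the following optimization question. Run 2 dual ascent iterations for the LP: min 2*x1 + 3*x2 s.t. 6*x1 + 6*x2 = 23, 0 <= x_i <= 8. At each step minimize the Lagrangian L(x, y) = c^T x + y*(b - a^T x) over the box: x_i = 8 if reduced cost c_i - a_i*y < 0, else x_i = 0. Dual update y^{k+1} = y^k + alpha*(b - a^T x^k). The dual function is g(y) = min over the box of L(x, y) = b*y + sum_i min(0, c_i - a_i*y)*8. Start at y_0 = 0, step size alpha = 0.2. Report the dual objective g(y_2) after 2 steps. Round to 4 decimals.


Dual ascent for LP: min 2*x1 + 3*x2, 6*x1 + 6*x2 = 23, 0 <= x_i <= 8
Step 1: y^k = 0.0, reduced costs: (2.0, 3.0)
  x^k = (0.0, 0.0), subgradient = b - a^T x = 23.0
  y^{k+1} = 0.0 + 0.2*23.0 = 4.6
Step 2: y^k = 4.6, reduced costs: (-25.6, -24.6)
  x^k = (8.0, 8.0), subgradient = b - a^T x = -73.0
  y^{k+1} = 4.6 + 0.2*-73.0 = -10.0
Dual objective at y_2 = -10.0: reduced costs (62.0, 63.0), box minimizer x = (0.0, 0.0)
g(y_2) = b*y + (c1 - a1*y)*x1 + (c2 - a2*y)*x2 = 23*(-10.0) + 62.0*0.0 + 63.0*0.0 = -230.0 + 0.0 + 0.0 = -230.0


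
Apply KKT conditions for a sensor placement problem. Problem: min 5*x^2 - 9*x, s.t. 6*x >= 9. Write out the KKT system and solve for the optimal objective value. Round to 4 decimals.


Step 1: Try lambda = 0 (constraint inactive).
x_unc = 9/(2*5) = 0.9
Check: 6*0.9 = 5.4 < 9 -- violated!
Step 2: Constraint must be active: 6*x = 9
x* = 9/6 = 1.5
lambda = (2*5*1.5 - 9)/6 = 1.0
Step 3: Compute optimal value.
f(x*) = 5*1.5^2 - 9*1.5 = -2.25


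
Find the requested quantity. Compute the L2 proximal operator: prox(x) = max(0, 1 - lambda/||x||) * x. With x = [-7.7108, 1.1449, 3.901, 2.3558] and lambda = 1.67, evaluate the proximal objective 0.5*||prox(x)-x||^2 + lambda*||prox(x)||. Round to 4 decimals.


Step 1: Compute ||x||.
||x|| = 9.0297
Step 2: Compute scaling factor.
scale = max(0, 1 - 1.67/9.0297) = 0.8151
Step 3: prox(x) = [-6.2847, 0.9332, 3.1795, 1.9201]
||prox(x)|| = 7.3597
Step 4: Proximal objective.
0.5*||prox-x||^2 = 1.3945
lambda*||prox|| = 12.2907
Total = 13.6851


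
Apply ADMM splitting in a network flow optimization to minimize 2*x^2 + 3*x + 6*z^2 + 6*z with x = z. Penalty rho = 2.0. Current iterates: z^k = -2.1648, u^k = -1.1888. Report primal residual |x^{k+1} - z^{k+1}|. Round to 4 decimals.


ADMM iteration with rho = 2.0, z^k = -2.1648, u^k = -1.1888
Step 1: x-update.
Minimize 2*x^2 + 3*x + (2.0/2)*(x + 2.1648 - 1.1888)^2
FOC: (2*2 + 2.0)*x = -3 + 2.0*(-2.1648 + 1.1888)
x^{k+1} = -0.8253
Step 2: z-update.
Minimize 6*z^2 + 6*z + (2.0/2)*(-0.8253 - z - 1.1888)^2
FOC: (2*6 + 2.0)*z = -6 + 2.0*(-0.8253 - 1.1888)
z^{k+1} = -0.7163
Step 3: u-update.
u^{k+1} = -1.1888 - 0.8253 + 0.7163 = -1.2978
Step 4: Primal residual = |-0.8253 + 0.7163| = 0.109


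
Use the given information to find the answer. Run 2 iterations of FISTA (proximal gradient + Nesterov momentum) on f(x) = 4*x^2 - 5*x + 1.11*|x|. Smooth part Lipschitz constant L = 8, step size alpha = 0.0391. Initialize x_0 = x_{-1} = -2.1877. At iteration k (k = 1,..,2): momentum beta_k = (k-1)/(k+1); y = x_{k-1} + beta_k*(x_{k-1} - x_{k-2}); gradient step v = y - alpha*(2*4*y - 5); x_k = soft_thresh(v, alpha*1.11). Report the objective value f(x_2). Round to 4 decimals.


FISTA on f(x) = 4*x^2 - 5*x + 1.11*|x|
L = 8, alpha = 0.0391
Iteration 1: beta = 0.0, y = -2.1877 + 0.0*(-2.1877 + 2.1877) = -2.1877
  grad(y) = -22.5016, v = y - alpha*grad = -1.3079
  prox(v) = soft_thresh(-1.3079, 0.0434) = -1.2645
Iteration 2: beta = 0.3333, y = -1.2645 + 0.3333*(-1.2645 + 2.1877) = -0.9567
  grad(y) = -12.654, v = y - alpha*grad = -0.462
  prox(v) = soft_thresh(-0.462, 0.0434) = -0.4186
f(x_2) = 4*(-0.4186)^2 - 5*(-0.4186) + 1.11*|-0.4186| = 3.2583


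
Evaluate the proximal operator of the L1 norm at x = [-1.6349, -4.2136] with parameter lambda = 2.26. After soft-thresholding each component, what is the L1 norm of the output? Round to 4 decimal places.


Soft-thresholding with lambda = 2.26:
prox(-1.6349) = sign(-1.6349)*max(|-1.6349| - 2.26, 0) = 0.0
prox(-4.2136) = sign(-4.2136)*max(|-4.2136| - 2.26, 0) = -1.9536
prox(x) = [0.0, -1.9536]
||prox(x)||_1 = 0.0 + 1.9536 = 1.9536


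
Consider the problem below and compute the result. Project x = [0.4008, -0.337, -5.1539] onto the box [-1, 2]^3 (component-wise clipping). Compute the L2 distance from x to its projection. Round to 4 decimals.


Project each component onto [-1, 2].
clip(0.4008) = 0.4008, clip(-0.337) = -0.337, clip(-5.1539) = -1.0
Projection = [0.4008, -0.337, -1.0]
Squared diffs: [0.0, 0.0, 17.2549]
Distance = sqrt(17.2549) = 4.1539


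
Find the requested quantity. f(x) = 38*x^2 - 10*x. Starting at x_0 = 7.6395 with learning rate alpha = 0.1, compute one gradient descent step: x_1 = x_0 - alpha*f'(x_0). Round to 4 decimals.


We compute the gradient at x_0 and apply the update.
f'(x) = 76*x - 10
f'(7.6395) = 76*7.6395 - 10 = 570.602
x_1 = 7.6395 - 0.1*570.602 = -49.4207


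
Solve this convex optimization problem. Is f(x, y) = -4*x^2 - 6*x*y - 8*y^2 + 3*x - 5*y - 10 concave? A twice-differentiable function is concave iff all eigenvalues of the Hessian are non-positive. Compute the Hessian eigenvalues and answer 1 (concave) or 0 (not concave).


The Hessian of f(x,y) = -4*x^2 - 6*x*y - 8*y^2 + 3*x - 5*y - 10 is:
H = [[-8, -6], [-6, -16]]
Trace = -8 - 16 = -24
Determinant = -8*-16 - (-6)^2 = 92
Discriminant = (-24)^2 - 4*92 = 208.0
Eigenvalues: lambda_1 = -19.2111, lambda_2 = -4.7889
The function is concave.

1


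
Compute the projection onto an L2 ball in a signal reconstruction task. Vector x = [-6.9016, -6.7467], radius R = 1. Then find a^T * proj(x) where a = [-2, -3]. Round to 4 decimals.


Step 1: Compute ||x|| (intermediates to 6 decimals).
||x|| = sqrt((-6.9016)^2 + (-6.7467)^2) = 9.651427
Step 2: Project.
Since ||x|| > R, scale = R/||x|| = 1/9.651427 = 0.103612, proj(x) = scale * x
proj(x) = [-0.715089, -0.699039]
Step 3: Dot product.
a^T * proj(x) = -2*(-0.715089) - 3*(-0.699039) = 3.5273


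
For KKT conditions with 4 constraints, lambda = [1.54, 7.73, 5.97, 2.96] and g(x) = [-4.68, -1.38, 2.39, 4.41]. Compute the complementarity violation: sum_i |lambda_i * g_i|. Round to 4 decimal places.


KKT complementary slackness check:
lambda_1 * g_1 = 1.54 * -4.68 = -7.2072
lambda_2 * g_2 = 7.73 * -1.38 = -10.6674
lambda_3 * g_3 = 5.97 * 2.39 = 14.2683
lambda_4 * g_4 = 2.96 * 4.41 = 13.0536
Total violation = 7.2072 + 10.6674 + 14.2683 + 13.0536 = 45.1965


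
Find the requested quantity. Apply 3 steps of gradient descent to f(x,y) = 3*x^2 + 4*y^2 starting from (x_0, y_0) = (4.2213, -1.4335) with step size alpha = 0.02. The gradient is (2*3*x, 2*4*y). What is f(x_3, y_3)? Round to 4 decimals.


Gradient descent on f(x,y) = 3*x^2 + 4*y^2.
Starting point: (4.2213, -1.4335), alpha = 0.02
Step 1: grad_x = 2*3*4.2213 = 25.3278, grad_y = 2*4*-1.4335 = -11.468
  x_1 = 4.2213 - 0.02*25.3278 = 3.7147
  y_1 = -1.4335 - 0.02*-11.468 = -1.2041
Step 2: grad_x = 2*3*3.7147 = 22.2885, grad_y = 2*4*-1.2041 = -9.6331
  x_2 = 3.7147 - 0.02*22.2885 = 3.269
  y_2 = -1.2041 - 0.02*-9.6331 = -1.0115
Step 3: grad_x = 2*3*3.269 = 19.6138, grad_y = 2*4*-1.0115 = -8.0918
  x_3 = 3.269 - 0.02*19.6138 = 2.8767
  y_3 = -1.0115 - 0.02*-8.0918 = -0.8496
f(2.8767, -0.8496) = 3*2.8767^2 + 4*(-0.8496)^2 = 27.7137


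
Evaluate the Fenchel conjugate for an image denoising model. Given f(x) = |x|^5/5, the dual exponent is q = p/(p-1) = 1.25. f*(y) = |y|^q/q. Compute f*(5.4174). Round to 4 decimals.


The conjugate exponent q satisfies 1/p + 1/q = 1.
p = 5, so q = 5/(5 - 1) = 1.25
|y|^q = 5.4174^1.25 = 8.2649
f*(5.4174) = 8.2649 / 1.25 = 6.6119


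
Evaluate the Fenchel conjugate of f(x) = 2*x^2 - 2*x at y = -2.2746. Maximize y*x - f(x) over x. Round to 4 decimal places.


f*(y) = sup_x {y*x - a*x^2 - b*x} = sup_x {(y-b)*x - a*x^2}
FOC: (y - b) - 2a*x = 0 => x* = (y - b)/(2a)
x* = (-2.2746 + 2)/(2*2) = -0.0687
f*(-2.2746) = (y-b)^2/(4a) = (-2.2746 + 2)^2/(4*2)
= 0.0754/8 = 0.0094


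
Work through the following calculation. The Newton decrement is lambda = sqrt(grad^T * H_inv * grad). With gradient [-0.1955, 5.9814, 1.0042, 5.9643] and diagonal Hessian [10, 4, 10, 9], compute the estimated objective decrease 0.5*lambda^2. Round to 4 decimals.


Step 1: H is diagonal, so H^(-1) * g = [-0.0196, 1.4954, 0.1004, 0.6627].
Step 2: g^T H^(-1) g = sum_i g_i^2 / H_ii
  = (-0.1955)^2/10 + (5.9814)^2/4 + (1.0042)^2/10 + (5.9643)^2/9
  = 0.0038 + 8.9443 + 0.1008 + 3.9525 = 13.0015
Step 3: Objective decrease = 0.5 * g^T H^(-1) g = 6.5007


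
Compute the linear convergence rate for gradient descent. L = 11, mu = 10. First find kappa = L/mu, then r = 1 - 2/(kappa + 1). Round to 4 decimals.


Step 1: Compute the condition number.
kappa = L/mu = 11/10 = 1.1
Step 2: Compute the convergence rate.
r = 1 - 2/(kappa + 1) = 1 - 2*mu/(L + mu) = (L - mu)/(L + mu) = 1/21 = 0.0476


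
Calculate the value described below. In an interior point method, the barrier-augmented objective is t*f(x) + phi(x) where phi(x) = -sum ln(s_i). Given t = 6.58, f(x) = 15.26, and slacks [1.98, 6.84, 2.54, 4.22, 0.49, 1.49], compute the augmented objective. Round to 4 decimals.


Step 1: Compute log-barrier.
ln values: [0.6831, 1.9228, 0.9322, 1.4398, -0.7133, 0.3988]
phi = -(0.6831 + 1.9228 + 0.9322 + 1.4398 - 0.7133 + 0.3988) = -4.6633
Step 2: Compute augmented objective.
t*f(x) = 6.58*15.26 = 100.4108
Total = 100.4108 - 4.6633 = 95.7475


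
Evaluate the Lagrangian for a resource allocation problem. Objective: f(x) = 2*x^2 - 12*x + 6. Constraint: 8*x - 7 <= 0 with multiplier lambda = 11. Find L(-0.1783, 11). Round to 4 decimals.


Step 1: Evaluate f(x).
f(-0.1783) = 2*(-0.1783)^2 - 12*(-0.1783) + 6 = 8.2032
Step 2: Evaluate g(x).
g(-0.1783) = 8*-0.1783 - 7 = -8.4264
Step 3: Compute Lagrangian.
L = 8.2032 + 11*-8.4264 = -84.4872


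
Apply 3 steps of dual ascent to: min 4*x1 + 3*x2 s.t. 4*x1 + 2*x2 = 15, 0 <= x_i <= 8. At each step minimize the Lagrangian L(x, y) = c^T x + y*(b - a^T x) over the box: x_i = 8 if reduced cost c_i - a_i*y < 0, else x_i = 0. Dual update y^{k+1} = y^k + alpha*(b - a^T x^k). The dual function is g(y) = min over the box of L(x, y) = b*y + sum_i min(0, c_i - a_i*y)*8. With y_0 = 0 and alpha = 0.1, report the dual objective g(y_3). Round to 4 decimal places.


Dual ascent for LP: min 4*x1 + 3*x2, 4*x1 + 2*x2 = 15, 0 <= x_i <= 8
Step 1: y^k = 0.0, reduced costs: (4.0, 3.0)
  x^k = (0.0, 0.0), subgradient = b - a^T x = 15.0
  y^{k+1} = 0.0 + 0.1*15.0 = 1.5
Step 2: y^k = 1.5, reduced costs: (-2.0, 0.0)
  x^k = (8.0, 0.0), subgradient = b - a^T x = -17.0
  y^{k+1} = 1.5 + 0.1*-17.0 = -0.2
Step 3: y^k = -0.2, reduced costs: (4.8, 3.4)
  x^k = (0.0, 0.0), subgradient = b - a^T x = 15.0
  y^{k+1} = -0.2 + 0.1*15.0 = 1.3
Dual objective at y_3 = 1.3: reduced costs (-1.2, 0.4), box minimizer x = (8.0, 0.0)
g(y_3) = b*y + (c1 - a1*y)*x1 + (c2 - a2*y)*x2 = 15*1.3 + (-1.2)*8.0 + 0.4*0.0 = 19.5 - 9.6 + 0.0 = 9.9


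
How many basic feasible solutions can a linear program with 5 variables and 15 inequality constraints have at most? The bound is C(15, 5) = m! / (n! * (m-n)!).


Each vertex corresponds to some choice of n active constraints out of m, so the number of vertices is at most C(m, n) = m! / (n!(m-n)!).
m = 15, n = 5
Numerator: 15 * 14 * 13 * 12 * 11
Denominator: 5! = 120
C(15, 5) = 3003


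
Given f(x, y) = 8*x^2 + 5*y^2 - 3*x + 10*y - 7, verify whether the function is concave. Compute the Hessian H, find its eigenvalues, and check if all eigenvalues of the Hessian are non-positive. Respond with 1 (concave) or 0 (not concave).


The Hessian of f(x,y) = 8*x^2 + 5*y^2 - 3*x + 10*y - 7 is:
H = [[16, 0], [0, 10]]
Trace = 16 + 10 = 26
Determinant = 16*10 - (0)^2 = 160
Discriminant = (26)^2 - 4*160 = 36.0
Eigenvalues: lambda_1 = 10.0, lambda_2 = 16.0
The function is not concave.

0


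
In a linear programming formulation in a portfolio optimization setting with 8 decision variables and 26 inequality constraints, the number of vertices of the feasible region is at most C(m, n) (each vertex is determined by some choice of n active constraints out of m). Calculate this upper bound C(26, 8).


Each vertex corresponds to some choice of n active constraints out of m, so the number of vertices is at most C(m, n) = m! / (n!(m-n)!).
m = 26, n = 8
Numerator: 26 * 25 * 24 * 23 * 22 * 21 * 20 * 19
Denominator: 8! = 40320
C(26, 8) = 1562275


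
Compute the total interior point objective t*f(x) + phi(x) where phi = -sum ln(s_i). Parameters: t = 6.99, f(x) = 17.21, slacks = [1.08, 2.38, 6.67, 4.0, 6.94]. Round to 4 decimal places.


Step 1: Compute log-barrier.
ln values: [0.077, 0.8671, 1.8976, 1.3863, 1.9373]
phi = -(0.077 + 0.8671 + 1.8976 + 1.3863 + 1.9373) = -6.1653
Step 2: Compute augmented objective.
t*f(x) = 6.99*17.21 = 120.2979
Total = 120.2979 - 6.1653 = 114.1326


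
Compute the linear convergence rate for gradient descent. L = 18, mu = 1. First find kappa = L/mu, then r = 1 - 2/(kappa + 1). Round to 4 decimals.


Step 1: Compute the condition number.
kappa = L/mu = 18/1 = 18.0
Step 2: Compute the convergence rate.
r = 1 - 2/(kappa + 1) = 1 - 2*mu/(L + mu) = (L - mu)/(L + mu) = 17/19 = 0.8947


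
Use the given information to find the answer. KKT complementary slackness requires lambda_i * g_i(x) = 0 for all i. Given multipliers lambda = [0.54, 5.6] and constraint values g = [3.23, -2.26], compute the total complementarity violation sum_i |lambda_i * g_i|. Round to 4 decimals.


KKT complementary slackness check:
lambda_1 * g_1 = 0.54 * 3.23 = 1.7442
lambda_2 * g_2 = 5.6 * -2.26 = -12.656
Total violation = 1.7442 + 12.656 = 14.4002


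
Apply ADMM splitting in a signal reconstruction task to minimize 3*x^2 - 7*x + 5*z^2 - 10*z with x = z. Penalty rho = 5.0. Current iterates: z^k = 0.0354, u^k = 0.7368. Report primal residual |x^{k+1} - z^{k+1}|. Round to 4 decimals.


ADMM iteration with rho = 5.0, z^k = 0.0354, u^k = 0.7368
Step 1: x-update.
Minimize 3*x^2 - 7*x + (5.0/2)*(x - 0.0354 + 0.7368)^2
FOC: (2*3 + 5.0)*x = 7 + 5.0*(0.0354 - 0.7368)
x^{k+1} = 0.3175
Step 2: z-update.
Minimize 5*z^2 - 10*z + (5.0/2)*(0.3175 - z + 0.7368)^2
FOC: (2*5 + 5.0)*z = 10 + 5.0*(0.3175 + 0.7368)
z^{k+1} = 1.0181
Step 3: u-update.
u^{k+1} = 0.7368 + 0.3175 - 1.0181 = 0.0362
Step 4: Primal residual = |0.3175 - 1.0181| = 0.7006


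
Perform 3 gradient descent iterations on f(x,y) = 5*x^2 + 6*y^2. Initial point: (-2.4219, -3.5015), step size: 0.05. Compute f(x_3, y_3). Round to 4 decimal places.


Gradient descent on f(x,y) = 5*x^2 + 6*y^2.
Starting point: (-2.4219, -3.5015), alpha = 0.05
Step 1: grad_x = 2*5*-2.4219 = -24.219, grad_y = 2*6*-3.5015 = -42.018
  x_1 = -2.4219 - 0.05*-24.219 = -1.211
  y_1 = -3.5015 - 0.05*-42.018 = -1.4006
Step 2: grad_x = 2*5*-1.211 = -12.1095, grad_y = 2*6*-1.4006 = -16.8072
  x_2 = -1.211 - 0.05*-12.1095 = -0.6055
  y_2 = -1.4006 - 0.05*-16.8072 = -0.5602
Step 3: grad_x = 2*5*-0.6055 = -6.0548, grad_y = 2*6*-0.5602 = -6.7229
  x_3 = -0.6055 - 0.05*-6.0548 = -0.3027
  y_3 = -0.5602 - 0.05*-6.7229 = -0.2241
f(-0.3027, -0.2241) = 5*(-0.3027)^2 + 6*(-0.2241)^2 = 0.7596


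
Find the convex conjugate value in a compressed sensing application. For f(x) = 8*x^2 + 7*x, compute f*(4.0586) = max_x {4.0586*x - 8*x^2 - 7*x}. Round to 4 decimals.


f*(y) = sup_x {y*x - a*x^2 - b*x} = sup_x {(y-b)*x - a*x^2}
FOC: (y - b) - 2a*x = 0 => x* = (y - b)/(2a)
x* = (4.0586 - 7)/(2*8) = -0.1838
f*(4.0586) = (y-b)^2/(4a) = (4.0586 - 7)^2/(4*8)
= 8.6518/32 = 0.2704


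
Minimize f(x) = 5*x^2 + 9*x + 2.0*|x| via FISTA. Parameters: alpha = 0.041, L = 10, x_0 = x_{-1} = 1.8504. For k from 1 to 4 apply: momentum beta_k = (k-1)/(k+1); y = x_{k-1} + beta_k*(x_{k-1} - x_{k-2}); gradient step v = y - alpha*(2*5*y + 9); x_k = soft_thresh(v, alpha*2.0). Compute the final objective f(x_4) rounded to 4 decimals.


FISTA on f(x) = 5*x^2 + 9*x + 2.0*|x|
L = 10, alpha = 0.041
Iteration 1: beta = 0.0, y = 1.8504 + 0.0*(1.8504 - 1.8504) = 1.8504
  grad(y) = 27.504, v = y - alpha*grad = 0.7227
  prox(v) = soft_thresh(0.7227, 0.082) = 0.6407
Iteration 2: beta = 0.3333, y = 0.6407 + 0.3333*(0.6407 - 1.8504) = 0.2375
  grad(y) = 11.3751, v = y - alpha*grad = -0.2289
  prox(v) = soft_thresh(-0.2289, 0.082) = -0.1469
Iteration 3: beta = 0.5, y = -0.1469 + 0.5*(-0.1469 - 0.6407) = -0.5407
  grad(y) = 3.5933, v = y - alpha*grad = -0.688
  prox(v) = soft_thresh(-0.688, 0.082) = -0.606
Iteration 4: beta = 0.6, y = -0.606 + 0.6*(-0.606 + 0.1469) = -0.8815
  grad(y) = 0.1853, v = y - alpha*grad = -0.8891
  prox(v) = soft_thresh(-0.8891, 0.082) = -0.8071
f(x_4) = 5*(-0.8071)^2 + 9*(-0.8071) + 2.0*|-0.8071| = -2.3927


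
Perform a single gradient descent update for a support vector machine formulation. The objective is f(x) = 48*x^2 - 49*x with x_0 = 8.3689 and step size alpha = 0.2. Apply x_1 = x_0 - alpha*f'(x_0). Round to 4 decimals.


We compute the gradient at x_0 and apply the update.
f'(x) = 96*x - 49
f'(8.3689) = 96*8.3689 - 49 = 754.4144
x_1 = 8.3689 - 0.2*754.4144 = -142.514


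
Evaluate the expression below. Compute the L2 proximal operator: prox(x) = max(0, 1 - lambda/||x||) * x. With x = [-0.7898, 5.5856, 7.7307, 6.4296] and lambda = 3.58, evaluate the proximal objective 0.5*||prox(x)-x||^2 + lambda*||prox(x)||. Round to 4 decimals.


Step 1: Compute ||x||.
||x|| = 11.5294
Step 2: Compute scaling factor.
scale = max(0, 1 - 3.58/11.5294) = 0.6895
Step 3: prox(x) = [-0.5446, 3.8512, 5.3302, 4.4331]
||prox(x)|| = 7.9494
Step 4: Proximal objective.
0.5*||prox-x||^2 = 6.4082
lambda*||prox|| = 28.4589
Total = 34.8669


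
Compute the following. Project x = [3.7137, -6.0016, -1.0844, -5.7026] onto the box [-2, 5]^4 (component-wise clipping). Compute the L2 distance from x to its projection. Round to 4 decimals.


Project each component onto [-2, 5].
clip(3.7137) = 3.7137, clip(-6.0016) = -2.0, clip(-1.0844) = -1.0844, clip(-5.7026) = -2.0
Projection = [3.7137, -2.0, -1.0844, -2.0]
Squared diffs: [0.0, 16.0128, 0.0, 13.7092]
Distance = sqrt(29.722) = 5.4518


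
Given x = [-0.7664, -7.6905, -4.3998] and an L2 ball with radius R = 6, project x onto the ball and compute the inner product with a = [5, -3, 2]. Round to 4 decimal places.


Step 1: Compute ||x|| (intermediates to 6 decimals).
||x|| = sqrt((-0.7664)^2 + (-7.6905)^2 + (-4.3998)^2) = 8.893222
Step 2: Project.
Since ||x|| > R, scale = R/||x|| = 6/8.893222 = 0.674671, proj(x) = scale * x
proj(x) = [-0.517068, -5.188557, -2.968417]
Step 3: Dot product.
a^T * proj(x) = 5*(-0.517068) - 3*(-5.188557) + 2*(-2.968417) = 7.0435


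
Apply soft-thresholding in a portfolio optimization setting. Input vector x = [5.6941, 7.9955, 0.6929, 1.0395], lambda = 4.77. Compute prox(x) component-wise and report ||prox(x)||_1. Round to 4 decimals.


Soft-thresholding with lambda = 4.77:
prox(5.6941) = sign(5.6941)*max(|5.6941| - 4.77, 0) = 0.9241
prox(7.9955) = sign(7.9955)*max(|7.9955| - 4.77, 0) = 3.2255
prox(0.6929) = sign(0.6929)*max(|0.6929| - 4.77, 0) = 0.0
prox(1.0395) = sign(1.0395)*max(|1.0395| - 4.77, 0) = 0.0
prox(x) = [0.9241, 3.2255, 0.0, 0.0]
||prox(x)||_1 = 0.9241 + 3.2255 + 0.0 + 0.0 = 4.1496


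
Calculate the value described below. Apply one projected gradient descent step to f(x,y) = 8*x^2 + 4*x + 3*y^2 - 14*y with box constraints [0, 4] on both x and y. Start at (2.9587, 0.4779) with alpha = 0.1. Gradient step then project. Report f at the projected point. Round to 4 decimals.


Step 1: Compute gradient at (2.9587, 0.4779).
grad_x = 2*8*2.9587 + 4 = 51.3392
grad_y = 2*3*0.4779 - 14 = -11.1326
Step 2: Gradient step.
x_raw = 2.9587 - 0.1*51.3392 = -2.1752
y_raw = 0.4779 - 0.1*-11.1326 = 1.5912
Step 3: Project onto [0, 4].
x_proj = clip(-2.1752) = 0.0
y_proj = clip(1.5912) = 1.5912
Step 4: Evaluate f.
f(0.0, 1.5912) = -14.6809


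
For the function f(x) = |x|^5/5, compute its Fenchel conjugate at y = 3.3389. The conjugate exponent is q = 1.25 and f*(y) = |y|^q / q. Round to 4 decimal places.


The conjugate exponent q satisfies 1/p + 1/q = 1.
p = 5, so q = 5/(5 - 1) = 1.25
|y|^q = 3.3389^1.25 = 4.5134
f*(3.3389) = 4.5134 / 1.25 = 3.6107


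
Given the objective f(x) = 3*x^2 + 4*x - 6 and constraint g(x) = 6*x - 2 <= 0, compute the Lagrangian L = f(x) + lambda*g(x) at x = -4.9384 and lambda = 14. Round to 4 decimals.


Step 1: Evaluate f(x).
f(-4.9384) = 3*(-4.9384)^2 + 4*(-4.9384) - 6 = 47.4098
Step 2: Evaluate g(x).
g(-4.9384) = 6*-4.9384 - 2 = -31.6304
Step 3: Compute Lagrangian.
L = 47.4098 + 14*-31.6304 = -395.4158


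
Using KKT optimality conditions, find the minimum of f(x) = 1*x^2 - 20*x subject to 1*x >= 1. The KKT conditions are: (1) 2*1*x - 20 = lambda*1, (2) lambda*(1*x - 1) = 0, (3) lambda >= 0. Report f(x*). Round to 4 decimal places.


Step 1: Try lambda = 0 (constraint inactive).
Stationarity: 2*1*x - 20 = 0
x* = 20/(2*1) = 10.0
Check constraint: 1*10.0 = 10.0 >= 1 -- satisfied.
Step 2: Compute optimal value.
f(x*) = 1*10.0^2 - 20*10.0 = -100.0


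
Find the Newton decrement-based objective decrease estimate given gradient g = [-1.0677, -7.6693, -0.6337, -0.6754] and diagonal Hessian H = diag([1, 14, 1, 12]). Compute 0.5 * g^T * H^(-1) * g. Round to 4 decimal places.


Step 1: H is diagonal, so H^(-1) * g = [-1.0677, -0.5478, -0.6337, -0.0563].
Step 2: g^T H^(-1) g = sum_i g_i^2 / H_ii
  = (-1.0677)^2/1 + (-7.6693)^2/14 + (-0.6337)^2/1 + (-0.6754)^2/12
  = 1.14 + 4.2013 + 0.4016 + 0.038 = 5.7809
Step 3: Objective decrease = 0.5 * g^T H^(-1) g = 2.8904


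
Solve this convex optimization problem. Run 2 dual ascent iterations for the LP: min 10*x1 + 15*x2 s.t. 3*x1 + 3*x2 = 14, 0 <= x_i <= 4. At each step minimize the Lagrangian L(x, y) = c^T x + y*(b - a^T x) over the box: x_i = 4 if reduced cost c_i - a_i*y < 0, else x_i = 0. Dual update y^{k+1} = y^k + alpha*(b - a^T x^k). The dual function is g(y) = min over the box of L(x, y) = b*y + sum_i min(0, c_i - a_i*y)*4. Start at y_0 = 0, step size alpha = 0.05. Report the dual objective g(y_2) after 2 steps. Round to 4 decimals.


Dual ascent for LP: min 10*x1 + 15*x2, 3*x1 + 3*x2 = 14, 0 <= x_i <= 4
Step 1: y^k = 0.0, reduced costs: (10.0, 15.0)
  x^k = (0.0, 0.0), subgradient = b - a^T x = 14.0
  y^{k+1} = 0.0 + 0.05*14.0 = 0.7
Step 2: y^k = 0.7, reduced costs: (7.9, 12.9)
  x^k = (0.0, 0.0), subgradient = b - a^T x = 14.0
  y^{k+1} = 0.7 + 0.05*14.0 = 1.4
Dual objective at y_2 = 1.4: reduced costs (5.8, 10.8), box minimizer x = (0.0, 0.0)
g(y_2) = b*y + (c1 - a1*y)*x1 + (c2 - a2*y)*x2 = 14*1.4 + 5.8*0.0 + 10.8*0.0 = 19.6 + 0.0 + 0.0 = 19.6


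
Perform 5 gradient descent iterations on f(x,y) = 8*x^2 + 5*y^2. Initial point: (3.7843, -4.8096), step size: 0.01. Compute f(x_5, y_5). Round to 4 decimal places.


Gradient descent on f(x,y) = 8*x^2 + 5*y^2.
Starting point: (3.7843, -4.8096), alpha = 0.01
Step 1: grad_x = 2*8*3.7843 = 60.5488, grad_y = 2*5*-4.8096 = -48.096
  x_1 = 3.7843 - 0.01*60.5488 = 3.1788
  y_1 = -4.8096 - 0.01*-48.096 = -4.3286
Step 2: grad_x = 2*8*3.1788 = 50.861, grad_y = 2*5*-4.3286 = -43.2864
  x_2 = 3.1788 - 0.01*50.861 = 2.6702
  y_2 = -4.3286 - 0.01*-43.2864 = -3.8958
Step 3: grad_x = 2*8*2.6702 = 42.7232, grad_y = 2*5*-3.8958 = -38.9578
  x_3 = 2.6702 - 0.01*42.7232 = 2.243
  y_3 = -3.8958 - 0.01*-38.9578 = -3.5062
Step 4: grad_x = 2*8*2.243 = 35.8875, grad_y = 2*5*-3.5062 = -35.062
  x_4 = 2.243 - 0.01*35.8875 = 1.8841
  y_4 = -3.5062 - 0.01*-35.062 = -3.1556
Step 5: grad_x = 2*8*1.8841 = 30.1455, grad_y = 2*5*-3.1556 = -31.5558
  x_5 = 1.8841 - 0.01*30.1455 = 1.5826
  y_5 = -3.1556 - 0.01*-31.5558 = -2.84
f(1.5826, -2.84) = 8*1.5826^2 + 5*(-2.84)^2 = 60.3666


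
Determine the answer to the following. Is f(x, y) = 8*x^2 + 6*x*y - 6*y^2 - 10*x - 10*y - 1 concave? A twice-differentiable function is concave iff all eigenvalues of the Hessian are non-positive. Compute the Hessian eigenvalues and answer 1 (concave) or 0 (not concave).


The Hessian of f(x,y) = 8*x^2 + 6*x*y - 6*y^2 - 10*x - 10*y - 1 is:
H = [[16, 6], [6, -12]]
Trace = 16 - 12 = 4
Determinant = 16*-12 - (6)^2 = -228
Discriminant = (4)^2 - 4*-228 = 928.0
Eigenvalues: lambda_1 = -13.2315, lambda_2 = 17.2315
The function is not concave.

0


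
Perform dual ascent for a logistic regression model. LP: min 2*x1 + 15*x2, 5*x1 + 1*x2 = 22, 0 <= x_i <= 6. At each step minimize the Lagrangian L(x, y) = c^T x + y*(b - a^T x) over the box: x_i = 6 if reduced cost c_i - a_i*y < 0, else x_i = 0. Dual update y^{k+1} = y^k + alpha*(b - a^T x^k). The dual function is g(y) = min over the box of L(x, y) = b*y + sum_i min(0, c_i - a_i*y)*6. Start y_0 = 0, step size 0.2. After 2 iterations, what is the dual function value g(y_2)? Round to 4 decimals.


Dual ascent for LP: min 2*x1 + 15*x2, 5*x1 + 1*x2 = 22, 0 <= x_i <= 6
Step 1: y^k = 0.0, reduced costs: (2.0, 15.0)
  x^k = (0.0, 0.0), subgradient = b - a^T x = 22.0
  y^{k+1} = 0.0 + 0.2*22.0 = 4.4
Step 2: y^k = 4.4, reduced costs: (-20.0, 10.6)
  x^k = (6.0, 0.0), subgradient = b - a^T x = -8.0
  y^{k+1} = 4.4 + 0.2*-8.0 = 2.8
Dual objective at y_2 = 2.8: reduced costs (-12.0, 12.2), box minimizer x = (6.0, 0.0)
g(y_2) = b*y + (c1 - a1*y)*x1 + (c2 - a2*y)*x2 = 22*2.8 + (-12.0)*6.0 + 12.2*0.0 = 61.6 - 72.0 + 0.0 = -10.4


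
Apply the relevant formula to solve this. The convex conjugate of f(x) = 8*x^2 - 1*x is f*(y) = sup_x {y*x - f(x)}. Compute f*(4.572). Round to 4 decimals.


f*(y) = sup_x {y*x - a*x^2 - b*x} = sup_x {(y-b)*x - a*x^2}
FOC: (y - b) - 2a*x = 0 => x* = (y - b)/(2a)
x* = (4.572 + 1)/(2*8) = 0.3483
f*(4.572) = (y-b)^2/(4a) = (4.572 + 1)^2/(4*8)
= 31.0472/32 = 0.9702


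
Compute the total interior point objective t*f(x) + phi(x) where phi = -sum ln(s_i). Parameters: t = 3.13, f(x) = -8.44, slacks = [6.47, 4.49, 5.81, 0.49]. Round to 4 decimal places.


Step 1: Compute log-barrier.
ln values: [1.8672, 1.5019, 1.7596, -0.7133]
phi = -(1.8672 + 1.5019 + 1.7596 - 0.7133) = -4.4153
Step 2: Compute augmented objective.
t*f(x) = 3.13*-8.44 = -26.4172
Total = -26.4172 - 4.4153 = -30.8325


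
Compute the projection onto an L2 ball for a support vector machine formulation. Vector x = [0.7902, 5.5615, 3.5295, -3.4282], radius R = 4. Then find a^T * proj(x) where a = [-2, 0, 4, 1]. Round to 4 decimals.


Step 1: Compute ||x|| (intermediates to 6 decimals).
||x|| = sqrt(0.7902^2 + 5.5615^2 + 3.5295^2 + (-3.4282)^2) = 7.467571
Step 2: Project.
Since ||x|| > R, scale = R/||x|| = 4/7.467571 = 0.535649, proj(x) = scale * x
proj(x) = [0.42327, 2.979012, 1.890573, -1.836312]
Step 3: Dot product.
a^T * proj(x) = -2*0.42327 + 0*2.979012 + 4*1.890573 + 1*(-1.836312) = 4.8794


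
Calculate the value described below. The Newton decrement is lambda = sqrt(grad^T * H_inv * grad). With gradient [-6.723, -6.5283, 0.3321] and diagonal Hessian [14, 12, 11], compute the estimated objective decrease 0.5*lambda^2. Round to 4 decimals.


Step 1: H is diagonal, so H^(-1) * g = [-0.4802, -0.544, 0.0302].
Step 2: g^T H^(-1) g = sum_i g_i^2 / H_ii
  = (-6.723)^2/14 + (-6.5283)^2/12 + (0.3321)^2/11
  = 3.2285 + 3.5516 + 0.01 = 6.7901
Step 3: Objective decrease = 0.5 * g^T H^(-1) g = 3.395


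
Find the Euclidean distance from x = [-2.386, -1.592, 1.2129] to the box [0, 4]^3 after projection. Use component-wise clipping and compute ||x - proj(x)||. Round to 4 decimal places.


Project each component onto [0, 4].
clip(-2.386) = 0.0, clip(-1.592) = 0.0, clip(1.2129) = 1.2129
Projection = [0.0, 0.0, 1.2129]
Squared diffs: [5.693, 2.5345, 0.0]
Distance = sqrt(8.2275) = 2.8684


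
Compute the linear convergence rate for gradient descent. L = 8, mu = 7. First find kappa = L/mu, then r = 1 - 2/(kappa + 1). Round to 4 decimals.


Step 1: Compute the condition number.
kappa = L/mu = 8/7 = 1.1429
Step 2: Compute the convergence rate.
r = 1 - 2/(kappa + 1) = 1 - 2*mu/(L + mu) = (L - mu)/(L + mu) = 1/15 = 0.0667


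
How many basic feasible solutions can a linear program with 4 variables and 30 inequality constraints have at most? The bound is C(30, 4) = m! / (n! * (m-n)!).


Each vertex corresponds to some choice of n active constraints out of m, so the number of vertices is at most C(m, n) = m! / (n!(m-n)!).
m = 30, n = 4
Numerator: 30 * 29 * 28 * 27
Denominator: 4! = 24
C(30, 4) = 27405


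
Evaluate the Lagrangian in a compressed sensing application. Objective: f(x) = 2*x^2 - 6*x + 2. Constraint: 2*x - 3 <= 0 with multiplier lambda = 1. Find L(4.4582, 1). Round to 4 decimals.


Step 1: Evaluate f(x).
f(4.4582) = 2*4.4582^2 - 6*4.4582 + 2 = 15.0019
Step 2: Evaluate g(x).
g(4.4582) = 2*4.4582 - 3 = 5.9164
Step 3: Compute Lagrangian.
L = 15.0019 + 1*5.9164 = 20.9183


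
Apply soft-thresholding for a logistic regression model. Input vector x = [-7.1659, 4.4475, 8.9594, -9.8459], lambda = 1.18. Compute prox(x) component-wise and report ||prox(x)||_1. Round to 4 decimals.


Soft-thresholding with lambda = 1.18:
prox(-7.1659) = sign(-7.1659)*max(|-7.1659| - 1.18, 0) = -5.9859
prox(4.4475) = sign(4.4475)*max(|4.4475| - 1.18, 0) = 3.2675
prox(8.9594) = sign(8.9594)*max(|8.9594| - 1.18, 0) = 7.7794
prox(-9.8459) = sign(-9.8459)*max(|-9.8459| - 1.18, 0) = -8.6659
prox(x) = [-5.9859, 3.2675, 7.7794, -8.6659]
||prox(x)||_1 = 5.9859 + 3.2675 + 7.7794 + 8.6659 = 25.6987


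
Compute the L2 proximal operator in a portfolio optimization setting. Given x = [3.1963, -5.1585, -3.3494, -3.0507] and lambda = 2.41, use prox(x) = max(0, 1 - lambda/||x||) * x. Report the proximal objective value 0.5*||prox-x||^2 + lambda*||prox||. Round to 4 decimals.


Step 1: Compute ||x||.
||x|| = 7.5731
Step 2: Compute scaling factor.
scale = max(0, 1 - 2.41/7.5731) = 0.6818
Step 3: prox(x) = [2.1791, -3.5169, -2.2835, -2.0799]
||prox(x)|| = 5.1631
Step 4: Proximal objective.
0.5*||prox-x||^2 = 2.9041
lambda*||prox|| = 12.4431
Total = 15.3471


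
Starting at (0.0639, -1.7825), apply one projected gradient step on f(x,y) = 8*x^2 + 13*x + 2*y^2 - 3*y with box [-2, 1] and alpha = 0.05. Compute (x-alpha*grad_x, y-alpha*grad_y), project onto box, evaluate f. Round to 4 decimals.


Step 1: Compute gradient at (0.0639, -1.7825).
grad_x = 2*8*0.0639 + 13 = 14.0224
grad_y = 2*2*-1.7825 - 3 = -10.13
Step 2: Gradient step.
x_raw = 0.0639 - 0.05*14.0224 = -0.6372
y_raw = -1.7825 - 0.05*-10.13 = -1.276
Step 3: Project onto [-2, 1].
x_proj = clip(-0.6372) = -0.6372
y_proj = clip(-1.276) = -1.276
Step 4: Evaluate f.
f(-0.6372, -1.276) = 2.0489


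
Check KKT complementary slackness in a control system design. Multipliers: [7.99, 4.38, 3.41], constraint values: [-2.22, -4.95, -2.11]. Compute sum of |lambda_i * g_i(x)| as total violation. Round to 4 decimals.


KKT complementary slackness check:
lambda_1 * g_1 = 7.99 * -2.22 = -17.7378
lambda_2 * g_2 = 4.38 * -4.95 = -21.681
lambda_3 * g_3 = 3.41 * -2.11 = -7.1951
Total violation = 17.7378 + 21.681 + 7.1951 = 46.6139


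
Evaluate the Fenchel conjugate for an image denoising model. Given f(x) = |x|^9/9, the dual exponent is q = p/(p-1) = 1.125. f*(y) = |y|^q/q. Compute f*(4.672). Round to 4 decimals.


The conjugate exponent q satisfies 1/p + 1/q = 1.
p = 9, so q = 9/(9 - 1) = 1.125
|y|^q = 4.672^1.125 = 5.6649
f*(4.672) = 5.6649 / 1.125 = 5.0354


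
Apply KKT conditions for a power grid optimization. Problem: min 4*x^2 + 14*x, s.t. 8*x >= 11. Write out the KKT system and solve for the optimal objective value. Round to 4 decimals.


Step 1: Try lambda = 0 (constraint inactive).
x_unc = -14/(2*4) = -1.75
Check: 8*-1.75 = -14.0 < 11 -- violated!
Step 2: Constraint must be active: 8*x = 11
x* = 11/8 = 1.375
lambda = (2*4*1.375 + 14)/8 = 3.125
Step 3: Compute optimal value.
f(x*) = 4*1.375^2 + 14*1.375 = 26.8125


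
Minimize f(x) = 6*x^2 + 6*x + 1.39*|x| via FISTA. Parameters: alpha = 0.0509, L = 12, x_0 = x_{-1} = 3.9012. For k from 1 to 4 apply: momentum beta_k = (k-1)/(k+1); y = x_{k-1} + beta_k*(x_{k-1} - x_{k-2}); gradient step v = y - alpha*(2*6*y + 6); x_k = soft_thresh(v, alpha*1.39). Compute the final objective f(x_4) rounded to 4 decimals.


FISTA on f(x) = 6*x^2 + 6*x + 1.39*|x|
L = 12, alpha = 0.0509
Iteration 1: beta = 0.0, y = 3.9012 + 0.0*(3.9012 - 3.9012) = 3.9012
  grad(y) = 52.8144, v = y - alpha*grad = 1.2129
  prox(v) = soft_thresh(1.2129, 0.0708) = 1.1422
Iteration 2: beta = 0.3333, y = 1.1422 + 0.3333*(1.1422 - 3.9012) = 0.2225
  grad(y) = 8.6703, v = y - alpha*grad = -0.2188
  prox(v) = soft_thresh(-0.2188, 0.0708) = -0.148
Iteration 3: beta = 0.5, y = -0.148 + 0.5*(-0.148 - 1.1422) = -0.7932
  grad(y) = -3.5179, v = y - alpha*grad = -0.6141
  prox(v) = soft_thresh(-0.6141, 0.0708) = -0.5433
Iteration 4: beta = 0.6, y = -0.5433 + 0.6*(-0.5433 + 0.148) = -0.7805
  grad(y) = -3.3664, v = y - alpha*grad = -0.6092
  prox(v) = soft_thresh(-0.6092, 0.0708) = -0.5384
f(x_4) = 6*(-0.5384)^2 + 6*(-0.5384) + 1.39*|-0.5384| = -0.7427
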